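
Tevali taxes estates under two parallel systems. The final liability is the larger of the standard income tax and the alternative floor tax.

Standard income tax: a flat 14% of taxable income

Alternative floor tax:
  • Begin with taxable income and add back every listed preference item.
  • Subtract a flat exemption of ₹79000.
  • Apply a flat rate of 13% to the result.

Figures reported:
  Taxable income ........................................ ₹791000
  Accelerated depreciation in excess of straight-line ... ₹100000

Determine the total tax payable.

₹110740

Standard income tax:
  ₹791000 × 14% = ₹110740

Alternative floor tax:
  Adjusted income: ₹791000 + ₹100000 = ₹891000
  Less exemption ₹79000 → base ₹812000
  ₹812000 × 13% = ₹105560

₹110740 > ₹105560, so the standard income tax governs.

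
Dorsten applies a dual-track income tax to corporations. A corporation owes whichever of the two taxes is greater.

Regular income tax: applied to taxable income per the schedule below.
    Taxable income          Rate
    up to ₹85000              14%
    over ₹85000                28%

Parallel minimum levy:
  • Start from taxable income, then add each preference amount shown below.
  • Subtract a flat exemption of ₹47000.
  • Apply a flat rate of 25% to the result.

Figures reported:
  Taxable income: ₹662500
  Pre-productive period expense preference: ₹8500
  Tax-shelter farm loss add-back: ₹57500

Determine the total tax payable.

₹173600

Regular income tax:
  ₹85000 × 14% = ₹11900
  ₹577500 × 28% = ₹161700
  → ₹173600

Parallel minimum levy:
  Adjusted income: ₹662500 + ₹8500 + ₹57500 = ₹728500
  Less exemption ₹47000 → base ₹681500
  ₹681500 × 25% = ₹170375

₹173600 > ₹170375, so the regular income tax governs.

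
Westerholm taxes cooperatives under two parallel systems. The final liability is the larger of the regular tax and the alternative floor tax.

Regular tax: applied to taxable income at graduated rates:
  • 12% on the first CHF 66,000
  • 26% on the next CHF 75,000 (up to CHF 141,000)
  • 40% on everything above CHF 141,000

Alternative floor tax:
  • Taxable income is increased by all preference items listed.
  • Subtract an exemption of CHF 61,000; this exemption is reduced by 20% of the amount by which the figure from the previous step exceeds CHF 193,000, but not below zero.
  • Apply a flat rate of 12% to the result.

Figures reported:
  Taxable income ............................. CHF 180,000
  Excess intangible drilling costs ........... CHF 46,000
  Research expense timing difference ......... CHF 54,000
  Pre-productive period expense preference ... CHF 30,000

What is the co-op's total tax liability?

CHF 43,020

Regular tax:
  CHF 66,000 × 12% = CHF 7,920
  CHF 75,000 × 26% = CHF 19,500
  CHF 39,000 × 40% = CHF 15,600
  → CHF 43,020

Alternative floor tax:
  Adjusted income: CHF 180,000 + CHF 46,000 + CHF 54,000 + CHF 30,000 = CHF 310,000
  Exemption: CHF 61,000 − 20% × (CHF 310,000 − CHF 193,000) = CHF 61,000 − CHF 23,400 = CHF 37,600
  Base: CHF 310,000 − CHF 37,600 = CHF 272,400
  CHF 272,400 × 12% = CHF 32,688

CHF 43,020 > CHF 32,688, so the regular tax governs.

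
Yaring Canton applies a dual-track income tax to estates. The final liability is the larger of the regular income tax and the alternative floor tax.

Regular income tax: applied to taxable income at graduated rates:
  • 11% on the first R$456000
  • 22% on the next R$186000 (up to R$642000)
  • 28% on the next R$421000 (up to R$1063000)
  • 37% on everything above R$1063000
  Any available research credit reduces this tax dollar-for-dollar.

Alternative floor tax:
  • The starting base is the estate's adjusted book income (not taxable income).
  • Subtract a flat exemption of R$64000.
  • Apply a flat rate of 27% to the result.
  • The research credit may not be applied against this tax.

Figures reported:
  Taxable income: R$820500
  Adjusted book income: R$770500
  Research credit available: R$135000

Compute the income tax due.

Alternative floor tax:
  Base (adjusted book income): R$770500
  Less exemption R$64000 → base R$706500
  R$706500 × 27% = R$190755

Regular income tax:
  R$456000 × 11% = R$50160
  R$186000 × 22% = R$40920
  R$178500 × 28% = R$49980
  → R$141060
  Less research credit R$135000 → R$6060

R$190755 > R$6060, so the alternative floor tax is the binding amount.

R$190755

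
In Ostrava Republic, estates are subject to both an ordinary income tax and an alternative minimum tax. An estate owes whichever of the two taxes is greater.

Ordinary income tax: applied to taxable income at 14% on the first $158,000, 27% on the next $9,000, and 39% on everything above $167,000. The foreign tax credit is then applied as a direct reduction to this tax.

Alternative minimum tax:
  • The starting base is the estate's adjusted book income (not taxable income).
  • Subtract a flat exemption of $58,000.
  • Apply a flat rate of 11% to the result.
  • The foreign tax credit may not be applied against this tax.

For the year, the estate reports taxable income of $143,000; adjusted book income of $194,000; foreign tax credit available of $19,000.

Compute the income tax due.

Alternative minimum tax:
  Base (adjusted book income): $194,000
  Less exemption $58,000 → base $136,000
  $136,000 × 11% = $14,960

Ordinary income tax:
  $143,000 × 14% = $20,020
  Less foreign tax credit $19,000 → $1,020

$14,960 > $1,020, so the alternative minimum tax is the binding amount.

$14,960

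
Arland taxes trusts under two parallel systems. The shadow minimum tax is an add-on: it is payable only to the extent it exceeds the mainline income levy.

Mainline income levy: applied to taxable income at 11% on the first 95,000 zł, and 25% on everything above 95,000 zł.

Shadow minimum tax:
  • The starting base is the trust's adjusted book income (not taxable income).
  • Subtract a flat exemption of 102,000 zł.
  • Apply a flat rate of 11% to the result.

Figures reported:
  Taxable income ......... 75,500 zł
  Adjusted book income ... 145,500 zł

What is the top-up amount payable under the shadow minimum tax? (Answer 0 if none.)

0 zł

Mainline income levy:
  75,500 zł × 11% = 8,305 zł

Shadow minimum tax:
  Base (adjusted book income): 145,500 zł
  Less exemption 102,000 zł → base 43,500 zł
  43,500 zł × 11% = 4,785 zł

4,785 zł ≤ 8,305 zł, so no add-on is due.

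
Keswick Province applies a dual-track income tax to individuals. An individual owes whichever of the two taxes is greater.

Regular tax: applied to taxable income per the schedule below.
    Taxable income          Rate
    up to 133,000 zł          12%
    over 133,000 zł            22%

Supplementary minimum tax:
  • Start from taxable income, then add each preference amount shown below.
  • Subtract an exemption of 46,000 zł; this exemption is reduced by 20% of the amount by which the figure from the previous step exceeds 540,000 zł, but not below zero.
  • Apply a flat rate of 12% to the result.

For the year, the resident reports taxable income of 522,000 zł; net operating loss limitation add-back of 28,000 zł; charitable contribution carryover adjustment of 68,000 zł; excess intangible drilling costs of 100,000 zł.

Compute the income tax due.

101,540 zł

Regular tax:
  133,000 zł × 12% = 15,960 zł
  389,000 zł × 22% = 85,580 zł
  → 101,540 zł

Supplementary minimum tax:
  Adjusted income: 522,000 zł + 28,000 zł + 68,000 zł + 100,000 zł = 718,000 zł
  Exemption: 46,000 zł − 20% × (718,000 zł − 540,000 zł) = 46,000 zł − 35,600 zł = 10,400 zł
  Base: 718,000 zł − 10,400 zł = 707,600 zł
  707,600 zł × 12% = 84,912 zł

101,540 zł > 84,912 zł, so the regular tax governs.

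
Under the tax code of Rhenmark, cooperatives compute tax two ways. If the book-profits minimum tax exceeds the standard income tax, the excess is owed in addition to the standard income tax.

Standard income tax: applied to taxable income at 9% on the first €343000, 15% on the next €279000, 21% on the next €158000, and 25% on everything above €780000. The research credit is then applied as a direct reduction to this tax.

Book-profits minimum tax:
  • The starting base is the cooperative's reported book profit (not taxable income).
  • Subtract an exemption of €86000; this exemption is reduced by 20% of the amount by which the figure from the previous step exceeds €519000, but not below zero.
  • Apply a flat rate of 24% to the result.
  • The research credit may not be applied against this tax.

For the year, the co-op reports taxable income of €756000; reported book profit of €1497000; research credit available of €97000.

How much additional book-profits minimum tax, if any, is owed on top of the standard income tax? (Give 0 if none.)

€355420

Book-profits minimum tax:
  Base (reported book profit): €1497000
  Exemption: 20% × (€1497000 − €519000) = €195600 ≥ €86000, so the exemption is fully phased out
  Base: €1497000 − €0 = €1497000
  €1497000 × 24% = €359280

Standard income tax:
  €343000 × 9% = €30870
  €279000 × 15% = €41850
  €134000 × 21% = €28140
  → €100860
  Less research credit €97000 → €3860

Excess of book-profits minimum tax over standard income tax: €359280 − €3860 = €355420.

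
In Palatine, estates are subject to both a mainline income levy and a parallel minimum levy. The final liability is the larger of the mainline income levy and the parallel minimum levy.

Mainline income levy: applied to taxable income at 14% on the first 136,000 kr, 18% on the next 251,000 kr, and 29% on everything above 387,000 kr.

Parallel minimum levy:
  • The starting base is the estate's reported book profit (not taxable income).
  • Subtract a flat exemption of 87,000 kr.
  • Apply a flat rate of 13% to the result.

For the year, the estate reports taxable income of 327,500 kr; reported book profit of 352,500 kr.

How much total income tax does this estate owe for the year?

Mainline income levy:
  136,000 kr × 14% = 19,040 kr
  191,500 kr × 18% = 34,470 kr
  → 53,510 kr

Parallel minimum levy:
  Base (reported book profit): 352,500 kr
  Less exemption 87,000 kr → base 265,500 kr
  265,500 kr × 13% = 34,515 kr

53,510 kr > 34,515 kr, so the mainline income levy governs.

53,510 kr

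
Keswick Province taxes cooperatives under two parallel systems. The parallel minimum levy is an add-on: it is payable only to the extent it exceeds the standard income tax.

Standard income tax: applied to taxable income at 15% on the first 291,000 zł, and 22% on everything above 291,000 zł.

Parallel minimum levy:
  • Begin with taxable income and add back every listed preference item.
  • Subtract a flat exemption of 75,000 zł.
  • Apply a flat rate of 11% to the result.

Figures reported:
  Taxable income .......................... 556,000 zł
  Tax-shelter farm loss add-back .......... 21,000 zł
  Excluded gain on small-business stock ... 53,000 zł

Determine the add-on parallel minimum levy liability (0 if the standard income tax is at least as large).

Standard income tax:
  291,000 zł × 15% = 43,650 zł
  265,000 zł × 22% = 58,300 zł
  → 101,950 zł

Parallel minimum levy:
  Adjusted income: 556,000 zł + 21,000 zł + 53,000 zł = 630,000 zł
  Less exemption 75,000 zł → base 555,000 zł
  555,000 zł × 11% = 61,050 zł

61,050 zł ≤ 101,950 zł, so no add-on is due.

0 zł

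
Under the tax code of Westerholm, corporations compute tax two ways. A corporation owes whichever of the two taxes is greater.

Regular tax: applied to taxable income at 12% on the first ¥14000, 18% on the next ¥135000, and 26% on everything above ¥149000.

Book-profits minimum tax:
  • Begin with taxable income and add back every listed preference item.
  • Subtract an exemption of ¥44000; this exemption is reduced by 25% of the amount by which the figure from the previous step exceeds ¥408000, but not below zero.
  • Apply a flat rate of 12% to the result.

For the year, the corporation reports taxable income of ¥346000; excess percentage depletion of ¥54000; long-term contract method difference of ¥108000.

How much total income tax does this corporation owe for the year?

¥77200

Book-profits minimum tax:
  Adjusted income: ¥346000 + ¥54000 + ¥108000 = ¥508000
  Exemption: ¥44000 − 25% × (¥508000 − ¥408000) = ¥44000 − ¥25000 = ¥19000
  Base: ¥508000 − ¥19000 = ¥489000
  ¥489000 × 12% = ¥58680

Regular tax:
  ¥14000 × 12% = ¥1680
  ¥135000 × 18% = ¥24300
  ¥197000 × 26% = ¥51220
  → ¥77200

¥77200 > ¥58680, so the regular tax governs.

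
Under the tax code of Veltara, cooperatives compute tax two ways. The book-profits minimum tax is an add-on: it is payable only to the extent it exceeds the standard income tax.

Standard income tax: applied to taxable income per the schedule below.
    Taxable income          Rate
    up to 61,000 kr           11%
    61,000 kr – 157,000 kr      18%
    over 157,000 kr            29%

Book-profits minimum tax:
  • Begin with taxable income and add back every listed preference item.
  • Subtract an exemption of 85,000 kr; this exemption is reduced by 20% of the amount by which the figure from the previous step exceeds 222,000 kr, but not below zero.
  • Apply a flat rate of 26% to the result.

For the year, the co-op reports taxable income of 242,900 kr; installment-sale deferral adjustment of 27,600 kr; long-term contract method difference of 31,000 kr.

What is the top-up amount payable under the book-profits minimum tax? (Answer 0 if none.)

Standard income tax:
  61,000 kr × 11% = 6,710 kr
  96,000 kr × 18% = 17,280 kr
  85,900 kr × 29% = 24,911 kr
  → 48,901 kr

Book-profits minimum tax:
  Adjusted income: 242,900 kr + 27,600 kr + 31,000 kr = 301,500 kr
  Exemption: 85,000 kr − 20% × (301,500 kr − 222,000 kr) = 85,000 kr − 15,900 kr = 69,100 kr
  Base: 301,500 kr − 69,100 kr = 232,400 kr
  232,400 kr × 26% = 60,424 kr

Excess of book-profits minimum tax over standard income tax: 60,424 kr − 48,901 kr = 11,523 kr.

11,523 kr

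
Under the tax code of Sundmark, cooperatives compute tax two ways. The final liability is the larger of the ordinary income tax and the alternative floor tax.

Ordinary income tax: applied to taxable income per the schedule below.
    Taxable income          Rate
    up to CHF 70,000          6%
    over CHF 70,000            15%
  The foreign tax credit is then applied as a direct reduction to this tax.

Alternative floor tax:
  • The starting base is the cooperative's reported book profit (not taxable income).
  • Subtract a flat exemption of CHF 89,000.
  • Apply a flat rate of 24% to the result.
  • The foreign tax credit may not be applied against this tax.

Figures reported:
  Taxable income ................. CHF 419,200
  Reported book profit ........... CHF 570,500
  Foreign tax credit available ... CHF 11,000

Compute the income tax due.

CHF 115,560

Alternative floor tax:
  Base (reported book profit): CHF 570,500
  Less exemption CHF 89,000 → base CHF 481,500
  CHF 481,500 × 24% = CHF 115,560

Ordinary income tax:
  CHF 70,000 × 6% = CHF 4,200
  CHF 349,200 × 15% = CHF 52,380
  → CHF 56,580
  Less foreign tax credit CHF 11,000 → CHF 45,580

CHF 115,560 > CHF 45,580, so the alternative floor tax is the binding amount.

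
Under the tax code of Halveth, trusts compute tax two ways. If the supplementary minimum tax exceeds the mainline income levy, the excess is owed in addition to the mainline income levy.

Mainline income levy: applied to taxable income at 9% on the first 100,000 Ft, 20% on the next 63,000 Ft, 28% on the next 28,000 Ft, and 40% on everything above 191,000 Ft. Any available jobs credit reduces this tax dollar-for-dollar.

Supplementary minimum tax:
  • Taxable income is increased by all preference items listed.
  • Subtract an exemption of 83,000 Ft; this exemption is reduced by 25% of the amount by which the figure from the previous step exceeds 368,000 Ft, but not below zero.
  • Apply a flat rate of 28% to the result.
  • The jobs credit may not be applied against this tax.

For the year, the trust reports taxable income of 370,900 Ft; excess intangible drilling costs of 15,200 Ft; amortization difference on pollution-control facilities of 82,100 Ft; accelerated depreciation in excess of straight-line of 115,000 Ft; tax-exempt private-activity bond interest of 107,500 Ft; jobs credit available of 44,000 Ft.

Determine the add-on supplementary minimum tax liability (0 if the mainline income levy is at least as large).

135,345 Ft

Mainline income levy:
  100,000 Ft × 9% = 9,000 Ft
  63,000 Ft × 20% = 12,600 Ft
  28,000 Ft × 28% = 7,840 Ft
  179,900 Ft × 40% = 71,960 Ft
  → 101,400 Ft
  Less jobs credit 44,000 Ft → 57,400 Ft

Supplementary minimum tax:
  Adjusted income: 370,900 Ft + 15,200 Ft + 82,100 Ft + 115,000 Ft + 107,500 Ft = 690,700 Ft
  Exemption: 83,000 Ft − 25% × (690,700 Ft − 368,000 Ft) = 83,000 Ft − 80,675 Ft = 2,325 Ft
  Base: 690,700 Ft − 2,325 Ft = 688,375 Ft
  688,375 Ft × 28% = 192,745 Ft

Excess of supplementary minimum tax over mainline income levy: 192,745 Ft − 57,400 Ft = 135,345 Ft.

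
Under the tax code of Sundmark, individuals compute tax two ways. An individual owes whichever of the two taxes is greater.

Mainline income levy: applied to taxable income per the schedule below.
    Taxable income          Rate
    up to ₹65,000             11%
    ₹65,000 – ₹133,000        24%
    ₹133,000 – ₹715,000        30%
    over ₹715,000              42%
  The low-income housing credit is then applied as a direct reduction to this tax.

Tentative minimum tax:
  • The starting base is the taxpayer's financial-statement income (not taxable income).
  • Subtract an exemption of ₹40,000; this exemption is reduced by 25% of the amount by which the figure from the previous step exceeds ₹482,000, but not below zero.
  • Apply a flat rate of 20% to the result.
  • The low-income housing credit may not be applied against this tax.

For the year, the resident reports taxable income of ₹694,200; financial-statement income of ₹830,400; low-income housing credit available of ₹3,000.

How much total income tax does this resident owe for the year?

₹188,830

Mainline income levy:
  ₹65,000 × 11% = ₹7,150
  ₹68,000 × 24% = ₹16,320
  ₹561,200 × 30% = ₹168,360
  → ₹191,830
  Less low-income housing credit ₹3,000 → ₹188,830

Tentative minimum tax:
  Base (financial-statement income): ₹830,400
  Exemption: 25% × (₹830,400 − ₹482,000) = ₹87,100 ≥ ₹40,000, so the exemption is fully phased out
  Base: ₹830,400 − ₹0 = ₹830,400
  ₹830,400 × 20% = ₹166,080

₹188,830 > ₹166,080, so the mainline income levy governs.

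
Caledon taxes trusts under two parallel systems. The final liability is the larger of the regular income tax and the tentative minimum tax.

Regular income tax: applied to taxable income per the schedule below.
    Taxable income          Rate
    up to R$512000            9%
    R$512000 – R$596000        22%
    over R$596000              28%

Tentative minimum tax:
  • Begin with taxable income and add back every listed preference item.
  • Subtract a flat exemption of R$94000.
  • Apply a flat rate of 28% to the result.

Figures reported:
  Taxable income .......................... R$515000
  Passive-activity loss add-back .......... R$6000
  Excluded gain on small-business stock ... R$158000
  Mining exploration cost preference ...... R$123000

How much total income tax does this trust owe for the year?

Regular income tax:
  R$512000 × 9% = R$46080
  R$3000 × 22% = R$660
  → R$46740

Tentative minimum tax:
  Adjusted income: R$515000 + R$6000 + R$158000 + R$123000 = R$802000
  Less exemption R$94000 → base R$708000
  R$708000 × 28% = R$198240

R$198240 > R$46740, so the tentative minimum tax is the binding amount.

R$198240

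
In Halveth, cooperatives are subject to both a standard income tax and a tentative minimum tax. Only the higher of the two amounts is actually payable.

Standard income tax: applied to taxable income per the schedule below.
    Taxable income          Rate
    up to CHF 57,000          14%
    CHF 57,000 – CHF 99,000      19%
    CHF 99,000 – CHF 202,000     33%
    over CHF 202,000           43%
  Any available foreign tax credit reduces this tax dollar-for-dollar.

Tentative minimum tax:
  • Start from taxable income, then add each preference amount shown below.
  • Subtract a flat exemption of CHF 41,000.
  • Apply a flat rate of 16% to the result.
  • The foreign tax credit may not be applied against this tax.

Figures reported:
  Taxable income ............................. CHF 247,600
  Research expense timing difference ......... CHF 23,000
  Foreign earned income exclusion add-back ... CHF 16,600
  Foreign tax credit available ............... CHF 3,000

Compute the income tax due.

CHF 66,558

Tentative minimum tax:
  Adjusted income: CHF 247,600 + CHF 23,000 + CHF 16,600 = CHF 287,200
  Less exemption CHF 41,000 → base CHF 246,200
  CHF 246,200 × 16% = CHF 39,392

Standard income tax:
  CHF 57,000 × 14% = CHF 7,980
  CHF 42,000 × 19% = CHF 7,980
  CHF 103,000 × 33% = CHF 33,990
  CHF 45,600 × 43% = CHF 19,608
  → CHF 69,558
  Less foreign tax credit CHF 3,000 → CHF 66,558

CHF 66,558 > CHF 39,392, so the standard income tax governs.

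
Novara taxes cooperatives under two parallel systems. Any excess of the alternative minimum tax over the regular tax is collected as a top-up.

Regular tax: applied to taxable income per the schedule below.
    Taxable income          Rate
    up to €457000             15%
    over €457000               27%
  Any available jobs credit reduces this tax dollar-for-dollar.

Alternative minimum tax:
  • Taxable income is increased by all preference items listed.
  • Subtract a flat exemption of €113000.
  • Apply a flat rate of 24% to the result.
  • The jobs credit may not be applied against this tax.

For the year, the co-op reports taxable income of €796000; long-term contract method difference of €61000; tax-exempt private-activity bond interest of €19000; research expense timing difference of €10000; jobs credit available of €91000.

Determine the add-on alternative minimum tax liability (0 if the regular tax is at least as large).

€116440

Regular tax:
  €457000 × 15% = €68550
  €339000 × 27% = €91530
  → €160080
  Less jobs credit €91000 → €69080

Alternative minimum tax:
  Adjusted income: €796000 + €61000 + €19000 + €10000 = €886000
  Less exemption €113000 → base €773000
  €773000 × 24% = €185520

Excess of alternative minimum tax over regular tax: €185520 − €69080 = €116440.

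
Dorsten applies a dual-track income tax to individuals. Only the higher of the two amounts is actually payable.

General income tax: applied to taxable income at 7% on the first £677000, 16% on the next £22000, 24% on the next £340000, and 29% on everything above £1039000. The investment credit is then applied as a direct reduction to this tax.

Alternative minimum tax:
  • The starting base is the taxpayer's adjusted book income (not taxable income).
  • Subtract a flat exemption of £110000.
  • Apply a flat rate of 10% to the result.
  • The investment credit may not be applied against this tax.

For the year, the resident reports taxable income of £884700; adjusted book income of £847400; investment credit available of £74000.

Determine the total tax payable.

£73740

Alternative minimum tax:
  Base (adjusted book income): £847400
  Less exemption £110000 → base £737400
  £737400 × 10% = £73740

General income tax:
  £677000 × 7% = £47390
  £22000 × 16% = £3520
  £185700 × 24% = £44568
  → £95478
  Less investment credit £74000 → £21478

£73740 > £21478, so the alternative minimum tax is the binding amount.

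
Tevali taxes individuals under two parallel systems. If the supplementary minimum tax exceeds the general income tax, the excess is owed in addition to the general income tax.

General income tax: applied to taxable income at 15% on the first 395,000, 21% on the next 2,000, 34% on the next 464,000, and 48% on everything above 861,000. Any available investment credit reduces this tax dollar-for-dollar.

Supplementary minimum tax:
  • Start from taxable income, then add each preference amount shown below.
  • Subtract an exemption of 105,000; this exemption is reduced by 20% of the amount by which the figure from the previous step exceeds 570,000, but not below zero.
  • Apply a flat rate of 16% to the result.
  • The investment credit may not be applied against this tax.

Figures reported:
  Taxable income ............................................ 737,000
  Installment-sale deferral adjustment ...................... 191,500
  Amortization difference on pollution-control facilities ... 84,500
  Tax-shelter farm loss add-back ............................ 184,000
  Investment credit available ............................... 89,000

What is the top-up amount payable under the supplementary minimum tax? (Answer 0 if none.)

Supplementary minimum tax:
  Adjusted income: 737,000 + 191,500 + 84,500 + 184,000 = 1,197,000
  Exemption: 20% × (1,197,000 − 570,000) = 125,400 ≥ 105,000, so the exemption is fully phased out
  Base: 1,197,000 − 0 = 1,197,000
  1,197,000 × 16% = 191,520

General income tax:
  395,000 × 15% = 59,250
  2,000 × 21% = 420
  340,000 × 34% = 115,600
  → 175,270
  Less investment credit 89,000 → 86,270

Excess of supplementary minimum tax over general income tax: 191,520 − 86,270 = 105,250.

105,250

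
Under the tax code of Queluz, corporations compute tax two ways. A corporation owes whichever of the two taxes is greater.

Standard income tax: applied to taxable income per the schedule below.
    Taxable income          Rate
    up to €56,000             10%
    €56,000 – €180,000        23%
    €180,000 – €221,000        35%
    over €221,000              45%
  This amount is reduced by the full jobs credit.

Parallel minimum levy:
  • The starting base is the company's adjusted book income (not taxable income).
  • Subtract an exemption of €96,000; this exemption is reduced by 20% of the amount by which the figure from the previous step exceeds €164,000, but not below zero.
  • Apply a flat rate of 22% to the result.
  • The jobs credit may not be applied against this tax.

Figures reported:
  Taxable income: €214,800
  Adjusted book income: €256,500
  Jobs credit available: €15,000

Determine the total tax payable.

Parallel minimum levy:
  Base (adjusted book income): €256,500
  Exemption: €96,000 − 20% × (€256,500 − €164,000) = €96,000 − €18,500 = €77,500
  Base: €256,500 − €77,500 = €179,000
  €179,000 × 22% = €39,380

Standard income tax:
  €56,000 × 10% = €5,600
  €124,000 × 23% = €28,520
  €34,800 × 35% = €12,180
  → €46,300
  Less jobs credit €15,000 → €31,300

€39,380 > €31,300, so the parallel minimum levy is the binding amount.

€39,380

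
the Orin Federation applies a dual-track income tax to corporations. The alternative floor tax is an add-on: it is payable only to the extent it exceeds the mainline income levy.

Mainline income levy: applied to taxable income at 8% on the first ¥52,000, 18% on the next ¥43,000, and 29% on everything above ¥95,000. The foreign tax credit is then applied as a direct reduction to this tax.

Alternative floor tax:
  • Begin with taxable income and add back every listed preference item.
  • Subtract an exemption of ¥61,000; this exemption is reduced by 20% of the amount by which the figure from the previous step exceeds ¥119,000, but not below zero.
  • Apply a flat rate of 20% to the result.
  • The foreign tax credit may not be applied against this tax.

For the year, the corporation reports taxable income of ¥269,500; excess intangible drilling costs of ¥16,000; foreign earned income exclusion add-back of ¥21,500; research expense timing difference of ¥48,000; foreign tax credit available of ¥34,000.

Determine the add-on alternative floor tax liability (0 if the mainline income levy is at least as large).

¥39,735

Mainline income levy:
  ¥52,000 × 8% = ¥4,160
  ¥43,000 × 18% = ¥7,740
  ¥174,500 × 29% = ¥50,605
  → ¥62,505
  Less foreign tax credit ¥34,000 → ¥28,505

Alternative floor tax:
  Adjusted income: ¥269,500 + ¥16,000 + ¥21,500 + ¥48,000 = ¥355,000
  Exemption: ¥61,000 − 20% × (¥355,000 − ¥119,000) = ¥61,000 − ¥47,200 = ¥13,800
  Base: ¥355,000 − ¥13,800 = ¥341,200
  ¥341,200 × 20% = ¥68,240

Excess of alternative floor tax over mainline income levy: ¥68,240 − ¥28,505 = ¥39,735.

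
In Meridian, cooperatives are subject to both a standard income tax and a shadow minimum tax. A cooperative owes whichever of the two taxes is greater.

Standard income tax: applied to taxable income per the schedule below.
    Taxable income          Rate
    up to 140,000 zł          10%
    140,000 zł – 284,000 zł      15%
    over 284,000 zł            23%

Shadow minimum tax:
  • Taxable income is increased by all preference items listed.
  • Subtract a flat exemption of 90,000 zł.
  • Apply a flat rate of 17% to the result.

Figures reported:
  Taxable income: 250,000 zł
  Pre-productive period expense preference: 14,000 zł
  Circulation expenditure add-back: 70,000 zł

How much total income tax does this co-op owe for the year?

Shadow minimum tax:
  Adjusted income: 250,000 zł + 14,000 zł + 70,000 zł = 334,000 zł
  Less exemption 90,000 zł → base 244,000 zł
  244,000 zł × 17% = 41,480 zł

Standard income tax:
  140,000 zł × 10% = 14,000 zł
  110,000 zł × 15% = 16,500 zł
  → 30,500 zł

41,480 zł > 30,500 zł, so the shadow minimum tax is the binding amount.

41,480 zł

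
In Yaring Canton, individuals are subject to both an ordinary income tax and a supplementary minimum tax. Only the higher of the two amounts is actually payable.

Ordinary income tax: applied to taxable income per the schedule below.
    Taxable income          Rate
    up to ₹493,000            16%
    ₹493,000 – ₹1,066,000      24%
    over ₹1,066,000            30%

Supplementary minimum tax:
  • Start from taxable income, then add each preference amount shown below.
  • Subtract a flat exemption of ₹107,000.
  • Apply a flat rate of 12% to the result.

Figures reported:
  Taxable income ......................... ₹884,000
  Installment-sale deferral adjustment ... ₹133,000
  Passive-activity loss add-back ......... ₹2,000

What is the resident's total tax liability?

Supplementary minimum tax:
  Adjusted income: ₹884,000 + ₹133,000 + ₹2,000 = ₹1,019,000
  Less exemption ₹107,000 → base ₹912,000
  ₹912,000 × 12% = ₹109,440

Ordinary income tax:
  ₹493,000 × 16% = ₹78,880
  ₹391,000 × 24% = ₹93,840
  → ₹172,720

₹172,720 > ₹109,440, so the ordinary income tax governs.

₹172,720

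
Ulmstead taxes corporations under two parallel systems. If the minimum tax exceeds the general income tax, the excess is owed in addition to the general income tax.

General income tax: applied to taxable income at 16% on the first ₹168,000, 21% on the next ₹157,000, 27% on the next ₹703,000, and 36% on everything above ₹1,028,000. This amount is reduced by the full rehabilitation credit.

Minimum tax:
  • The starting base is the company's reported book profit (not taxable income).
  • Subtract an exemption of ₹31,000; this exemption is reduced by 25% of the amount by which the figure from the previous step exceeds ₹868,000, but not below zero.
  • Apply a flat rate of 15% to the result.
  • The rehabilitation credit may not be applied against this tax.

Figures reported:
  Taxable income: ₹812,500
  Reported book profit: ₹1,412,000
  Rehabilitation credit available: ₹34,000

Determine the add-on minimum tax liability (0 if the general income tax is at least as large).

₹54,325

General income tax:
  ₹168,000 × 16% = ₹26,880
  ₹157,000 × 21% = ₹32,970
  ₹487,500 × 27% = ₹131,625
  → ₹191,475
  Less rehabilitation credit ₹34,000 → ₹157,475

Minimum tax:
  Base (reported book profit): ₹1,412,000
  Exemption: 25% × (₹1,412,000 − ₹868,000) = ₹136,000 ≥ ₹31,000, so the exemption is fully phased out
  Base: ₹1,412,000 − ₹0 = ₹1,412,000
  ₹1,412,000 × 15% = ₹211,800

Excess of minimum tax over general income tax: ₹211,800 − ₹157,475 = ₹54,325.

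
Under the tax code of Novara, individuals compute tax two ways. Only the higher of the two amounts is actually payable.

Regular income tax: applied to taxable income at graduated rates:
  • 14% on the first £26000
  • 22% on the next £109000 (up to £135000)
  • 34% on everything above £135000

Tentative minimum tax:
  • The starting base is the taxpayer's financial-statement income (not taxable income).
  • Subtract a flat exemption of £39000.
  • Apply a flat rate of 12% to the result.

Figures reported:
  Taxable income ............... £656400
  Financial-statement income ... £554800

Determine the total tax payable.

£204896

Regular income tax:
  £26000 × 14% = £3640
  £109000 × 22% = £23980
  £521400 × 34% = £177276
  → £204896

Tentative minimum tax:
  Base (financial-statement income): £554800
  Less exemption £39000 → base £515800
  £515800 × 12% = £61896

£204896 > £61896, so the regular income tax governs.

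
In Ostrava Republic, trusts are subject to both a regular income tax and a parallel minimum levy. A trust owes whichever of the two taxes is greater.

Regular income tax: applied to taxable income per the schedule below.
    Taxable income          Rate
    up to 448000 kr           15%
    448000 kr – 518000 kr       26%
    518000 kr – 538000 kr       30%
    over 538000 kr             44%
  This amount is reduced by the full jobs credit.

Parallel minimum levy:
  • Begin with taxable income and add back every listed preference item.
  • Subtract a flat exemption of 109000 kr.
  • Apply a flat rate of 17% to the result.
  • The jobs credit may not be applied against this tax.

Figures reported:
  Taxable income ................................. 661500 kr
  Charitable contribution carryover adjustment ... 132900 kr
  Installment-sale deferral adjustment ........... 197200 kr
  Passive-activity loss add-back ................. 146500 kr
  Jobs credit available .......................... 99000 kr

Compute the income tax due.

174947 kr

Parallel minimum levy:
  Adjusted income: 661500 kr + 132900 kr + 197200 kr + 146500 kr = 1138100 kr
  Less exemption 109000 kr → base 1029100 kr
  1029100 kr × 17% = 174947 kr

Regular income tax:
  448000 kr × 15% = 67200 kr
  70000 kr × 26% = 18200 kr
  20000 kr × 30% = 6000 kr
  123500 kr × 44% = 54340 kr
  → 145740 kr
  Less jobs credit 99000 kr → 46740 kr

174947 kr > 46740 kr, so the parallel minimum levy is the binding amount.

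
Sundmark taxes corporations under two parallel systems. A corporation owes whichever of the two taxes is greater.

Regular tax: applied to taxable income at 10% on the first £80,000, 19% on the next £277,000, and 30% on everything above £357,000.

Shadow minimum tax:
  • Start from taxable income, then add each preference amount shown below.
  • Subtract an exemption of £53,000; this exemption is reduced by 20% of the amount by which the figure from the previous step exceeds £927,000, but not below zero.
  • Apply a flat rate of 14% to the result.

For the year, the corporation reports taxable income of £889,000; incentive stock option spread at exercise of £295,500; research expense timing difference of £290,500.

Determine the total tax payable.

Shadow minimum tax:
  Adjusted income: £889,000 + £295,500 + £290,500 = £1,475,000
  Exemption: 20% × (£1,475,000 − £927,000) = £109,600 ≥ £53,000, so the exemption is fully phased out
  Base: £1,475,000 − £0 = £1,475,000
  £1,475,000 × 14% = £206,500

Regular tax:
  £80,000 × 10% = £8,000
  £277,000 × 19% = £52,630
  £532,000 × 30% = £159,600
  → £220,230

£220,230 > £206,500, so the regular tax governs.

£220,230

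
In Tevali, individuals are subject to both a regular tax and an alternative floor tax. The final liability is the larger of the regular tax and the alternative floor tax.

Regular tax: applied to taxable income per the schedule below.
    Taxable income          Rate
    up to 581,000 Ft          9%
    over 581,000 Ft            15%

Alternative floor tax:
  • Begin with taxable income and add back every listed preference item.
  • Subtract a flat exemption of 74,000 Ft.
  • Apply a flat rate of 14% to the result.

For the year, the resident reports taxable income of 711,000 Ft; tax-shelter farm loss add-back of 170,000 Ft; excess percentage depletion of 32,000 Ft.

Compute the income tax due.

Alternative floor tax:
  Adjusted income: 711,000 Ft + 170,000 Ft + 32,000 Ft = 913,000 Ft
  Less exemption 74,000 Ft → base 839,000 Ft
  839,000 Ft × 14% = 117,460 Ft

Regular tax:
  581,000 Ft × 9% = 52,290 Ft
  130,000 Ft × 15% = 19,500 Ft
  → 71,790 Ft

117,460 Ft > 71,790 Ft, so the alternative floor tax is the binding amount.

117,460 Ft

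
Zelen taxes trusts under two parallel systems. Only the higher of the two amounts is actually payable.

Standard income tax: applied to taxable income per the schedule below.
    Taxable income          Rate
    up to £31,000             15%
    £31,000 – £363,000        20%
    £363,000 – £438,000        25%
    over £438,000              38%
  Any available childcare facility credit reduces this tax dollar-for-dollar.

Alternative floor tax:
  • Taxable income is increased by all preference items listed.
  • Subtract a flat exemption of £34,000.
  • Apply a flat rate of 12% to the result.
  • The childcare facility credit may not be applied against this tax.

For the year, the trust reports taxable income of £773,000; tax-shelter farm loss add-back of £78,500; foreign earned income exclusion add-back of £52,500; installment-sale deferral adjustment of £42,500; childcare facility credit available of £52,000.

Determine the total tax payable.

£165,100

Standard income tax:
  £31,000 × 15% = £4,650
  £332,000 × 20% = £66,400
  £75,000 × 25% = £18,750
  £335,000 × 38% = £127,300
  → £217,100
  Less childcare facility credit £52,000 → £165,100

Alternative floor tax:
  Adjusted income: £773,000 + £78,500 + £52,500 + £42,500 = £946,500
  Less exemption £34,000 → base £912,500
  £912,500 × 12% = £109,500

£165,100 > £109,500, so the standard income tax governs.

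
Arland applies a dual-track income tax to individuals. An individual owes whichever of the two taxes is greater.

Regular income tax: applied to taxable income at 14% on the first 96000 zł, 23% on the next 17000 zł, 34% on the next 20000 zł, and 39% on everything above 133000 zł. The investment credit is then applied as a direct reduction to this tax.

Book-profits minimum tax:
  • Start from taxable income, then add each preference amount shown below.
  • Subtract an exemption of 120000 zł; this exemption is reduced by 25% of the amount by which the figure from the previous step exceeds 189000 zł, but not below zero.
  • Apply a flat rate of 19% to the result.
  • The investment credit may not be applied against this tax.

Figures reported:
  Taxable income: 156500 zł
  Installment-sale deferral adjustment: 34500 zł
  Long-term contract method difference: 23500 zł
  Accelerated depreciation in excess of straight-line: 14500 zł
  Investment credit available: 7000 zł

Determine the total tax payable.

Regular income tax:
  96000 zł × 14% = 13440 zł
  17000 zł × 23% = 3910 zł
  20000 zł × 34% = 6800 zł
  23500 zł × 39% = 9165 zł
  → 33315 zł
  Less investment credit 7000 zł → 26315 zł

Book-profits minimum tax:
  Adjusted income: 156500 zł + 34500 zł + 23500 zł + 14500 zł = 229000 zł
  Exemption: 120000 zł − 25% × (229000 zł − 189000 zł) = 120000 zł − 10000 zł = 110000 zł
  Base: 229000 zł − 110000 zł = 119000 zł
  119000 zł × 19% = 22610 zł

26315 zł > 22610 zł, so the regular income tax governs.

26315 zł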